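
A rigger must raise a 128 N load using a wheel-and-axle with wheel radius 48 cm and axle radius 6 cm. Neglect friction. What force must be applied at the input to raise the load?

Wheel-and-axle MA = R/r = 48/6 = 8.
Effort = load / MA = 128 / 8 = 16 N.

16 N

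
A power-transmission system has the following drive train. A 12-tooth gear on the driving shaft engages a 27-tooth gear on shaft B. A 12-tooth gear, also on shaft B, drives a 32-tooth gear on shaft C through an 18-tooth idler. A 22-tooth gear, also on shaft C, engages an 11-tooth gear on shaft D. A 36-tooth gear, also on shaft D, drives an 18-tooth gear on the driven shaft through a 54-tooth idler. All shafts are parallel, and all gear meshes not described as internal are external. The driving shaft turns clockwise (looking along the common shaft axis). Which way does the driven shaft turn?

the driving shaft → shaft B: external mesh, 1 reversal → CCW.
shaft B → shaft C: driver → idler → driven is 2 external meshes, 2 reversals → CCW.
shaft C → shaft D: external mesh, 1 reversal → CW.
shaft D → the driven shaft: driver → idler → driven is 2 external meshes, 2 reversals → CW.
6 reversals in total — an even number — so the driven shaft turns the same way as the driving shaft.

clockwise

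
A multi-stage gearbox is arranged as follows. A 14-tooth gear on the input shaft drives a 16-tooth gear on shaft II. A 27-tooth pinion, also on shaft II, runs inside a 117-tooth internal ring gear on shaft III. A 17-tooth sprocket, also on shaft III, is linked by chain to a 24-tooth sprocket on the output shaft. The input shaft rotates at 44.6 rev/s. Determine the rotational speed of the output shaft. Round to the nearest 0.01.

gear mesh 16/14 = 1.1429 → 44.6/1.1429 = 39.025 rev/s
internal gear 117/27 = 4.3333 → 39.025/4.3333 = 9.0058 rev/s
chain 24/17 = 1.4118 → 9.0058/1.4118 = 6.3791 rev/s

6.38 rev/s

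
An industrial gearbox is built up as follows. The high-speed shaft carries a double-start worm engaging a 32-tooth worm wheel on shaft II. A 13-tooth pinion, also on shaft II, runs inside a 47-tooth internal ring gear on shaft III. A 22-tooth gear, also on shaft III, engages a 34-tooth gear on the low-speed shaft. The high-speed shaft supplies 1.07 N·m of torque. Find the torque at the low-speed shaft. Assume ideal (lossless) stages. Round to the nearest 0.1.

Worm: ratio = 32/2 = 16; torque at shaft II = 1.07 × 16 = 17.12 N·m.
Internal gear: ratio = 47/13 = 3.6154; torque at shaft III = 17.12 × 3.6154 = 61.895 N·m.
Gear mesh: ratio = 34/22 = 1.5455; torque at the low-speed shaft = 61.895 × 1.5455 = 95.657 N·m.

95.7 N·m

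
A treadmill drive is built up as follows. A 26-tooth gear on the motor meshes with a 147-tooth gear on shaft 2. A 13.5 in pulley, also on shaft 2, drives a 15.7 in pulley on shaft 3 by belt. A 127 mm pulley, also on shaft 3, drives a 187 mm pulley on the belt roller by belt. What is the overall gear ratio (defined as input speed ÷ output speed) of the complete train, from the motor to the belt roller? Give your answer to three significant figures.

9.68

Each stage contributes driven/driver: gear mesh 147/26 = 5.6538, belt 15.7/13.5 = 1.163, belt 187/127 = 1.4724.
Overall: 5.6538 × 1.163 × 1.4724 = 9.6816.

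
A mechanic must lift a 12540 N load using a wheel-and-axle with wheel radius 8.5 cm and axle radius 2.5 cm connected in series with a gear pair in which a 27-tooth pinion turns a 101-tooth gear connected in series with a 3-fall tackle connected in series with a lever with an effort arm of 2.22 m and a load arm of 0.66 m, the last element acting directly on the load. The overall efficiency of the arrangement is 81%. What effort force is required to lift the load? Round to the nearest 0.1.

120.6 N

Wheel-and-axle MA = R/r = 8.5/2.5 = 3.4.
Gear pair MA = 101/27 = 3.7407.
Block-and-tackle MA = number of supporting rope parts = 3.
Lever MA = effort arm / load arm = 2.22/0.66 = 3.3636.
Combined ideal MA = 3.4 × 3.7407 × 3 × 3.3636 = 128.34.
Actual MA = 128.34 × 0.81 = 103.96.
Effort = load / actual MA = 12540 / 103.96 = 120.63 N.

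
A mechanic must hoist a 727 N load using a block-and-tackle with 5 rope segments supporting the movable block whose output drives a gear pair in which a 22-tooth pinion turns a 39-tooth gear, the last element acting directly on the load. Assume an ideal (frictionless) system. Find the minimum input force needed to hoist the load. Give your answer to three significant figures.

82.0 N

Block-and-tackle MA = number of supporting rope parts = 5.
Gear pair MA = 39/22 = 1.7727.
Combined ideal MA = 5 × 1.7727 = 8.8636.
Effort = load / MA = 727 / 8.8636 = 82.021 N.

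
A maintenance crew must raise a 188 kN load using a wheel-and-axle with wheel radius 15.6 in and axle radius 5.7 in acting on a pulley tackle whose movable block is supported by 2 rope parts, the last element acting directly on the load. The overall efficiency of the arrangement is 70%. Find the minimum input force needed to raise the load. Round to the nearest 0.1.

49.1 kN

Wheel-and-axle MA = R/r = 15.6/5.7 = 2.7368.
Block-and-tackle MA = number of supporting rope parts = 2.
Combined ideal MA = 2.7368 × 2 = 5.4737.
Actual MA = 5.4737 × 0.70 = 3.8316.
Effort = load / actual MA = 188 / 3.8316 = 49.066 kN.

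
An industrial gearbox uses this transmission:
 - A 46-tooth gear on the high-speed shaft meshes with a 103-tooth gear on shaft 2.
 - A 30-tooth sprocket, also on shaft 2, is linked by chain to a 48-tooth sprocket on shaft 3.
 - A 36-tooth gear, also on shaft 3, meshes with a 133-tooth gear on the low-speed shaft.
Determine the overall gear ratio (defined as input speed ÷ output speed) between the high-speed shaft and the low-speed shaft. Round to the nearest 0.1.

Each stage contributes driven/driver: gear mesh 103/46 = 2.2391, chain 48/30 = 1.6, gear mesh 133/36 = 3.6944.
Overall: 2.2391 × 1.6 × 3.6944 = 13.236.

13.2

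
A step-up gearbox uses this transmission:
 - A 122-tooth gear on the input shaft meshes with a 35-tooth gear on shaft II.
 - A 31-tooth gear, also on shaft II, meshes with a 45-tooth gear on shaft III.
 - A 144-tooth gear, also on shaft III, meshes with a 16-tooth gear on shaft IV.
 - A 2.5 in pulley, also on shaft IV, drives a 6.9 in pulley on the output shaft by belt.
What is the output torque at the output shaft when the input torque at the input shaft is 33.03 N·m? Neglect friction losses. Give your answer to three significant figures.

gear mesh 35/122 = 0.28689 → τ = 33.03·0.28689 = 9.4758 N·m
gear mesh 45/31 = 1.4516 → τ = 9.4758·1.4516 = 13.755 N·m
gear mesh 16/144 = 0.11111 → τ = 13.755·0.11111 = 1.5284 N·m
belt 6.9/2.5 = 2.76 → τ = 1.5284·2.76 = 4.2183 N·m

4.22 N·m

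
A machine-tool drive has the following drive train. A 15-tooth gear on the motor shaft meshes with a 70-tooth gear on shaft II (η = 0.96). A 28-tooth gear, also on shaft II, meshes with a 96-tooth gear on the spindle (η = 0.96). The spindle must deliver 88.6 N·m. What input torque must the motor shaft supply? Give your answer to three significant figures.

6.01 N·m

Overall ratio R = 4.6667 × 3.4286 = 16; overall efficiency η = 0.96 × 0.96 = 0.9216.
Input torque = output torque / (R × η) = 88.6 / (16 × 0.9216) = 6.0086 N·m.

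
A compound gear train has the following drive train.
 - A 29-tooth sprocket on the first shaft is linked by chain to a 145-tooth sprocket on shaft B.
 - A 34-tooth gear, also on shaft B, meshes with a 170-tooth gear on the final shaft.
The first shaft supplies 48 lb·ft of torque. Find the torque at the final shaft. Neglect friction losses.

chain 145/29 = 5 → τ = 48·5 = 240 lb·ft
gear mesh 170/34 = 5 → τ = 240·5 = 1200 lb·ft

1200 lb·ft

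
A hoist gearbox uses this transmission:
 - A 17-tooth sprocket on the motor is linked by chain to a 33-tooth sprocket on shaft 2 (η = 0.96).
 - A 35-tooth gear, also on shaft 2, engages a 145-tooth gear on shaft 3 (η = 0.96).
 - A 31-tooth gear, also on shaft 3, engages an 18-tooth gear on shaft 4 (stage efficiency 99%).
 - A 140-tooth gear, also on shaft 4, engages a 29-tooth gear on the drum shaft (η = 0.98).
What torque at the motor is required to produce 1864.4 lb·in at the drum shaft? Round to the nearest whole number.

2156 lb·in

Overall ratio R = 1.9412 × 4.1429 × 0.58065 × 0.20714 = 0.96727; overall efficiency η = 0.96 × 0.96 × 0.99 × 0.98 = 0.8941.
Input torque = output torque / (R × η) = 1864.4 / (0.96727 × 0.8941) = 2155.7 lb·in.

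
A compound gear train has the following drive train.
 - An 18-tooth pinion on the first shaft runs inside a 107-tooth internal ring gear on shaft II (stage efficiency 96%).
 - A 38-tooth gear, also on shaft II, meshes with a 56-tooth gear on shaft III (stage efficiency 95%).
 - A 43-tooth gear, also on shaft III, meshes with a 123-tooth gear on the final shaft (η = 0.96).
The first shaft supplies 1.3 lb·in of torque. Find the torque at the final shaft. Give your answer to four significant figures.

28.52 lb·in

After the internal gear (107/18): 1.3 × 5.9444 × 0.96 = 7.4187 lb·in
After the gear mesh (56/38): 7.4187 × 1.4737 × 0.95 = 10.386 lb·in
After the gear mesh (123/43): 10.386 × 2.8605 × 0.96 = 28.521 lb·in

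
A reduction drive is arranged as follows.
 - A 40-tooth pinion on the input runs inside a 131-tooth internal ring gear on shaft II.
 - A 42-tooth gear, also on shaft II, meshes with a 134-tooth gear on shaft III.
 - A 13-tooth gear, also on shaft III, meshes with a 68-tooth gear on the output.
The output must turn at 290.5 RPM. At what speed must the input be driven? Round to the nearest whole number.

15877 RPM

Overall ratio R = 3.275 × 3.1905 × 5.2308 = 54.655.
Required input speed = output speed × R = 290.5 × 54.655 = 15877 RPM.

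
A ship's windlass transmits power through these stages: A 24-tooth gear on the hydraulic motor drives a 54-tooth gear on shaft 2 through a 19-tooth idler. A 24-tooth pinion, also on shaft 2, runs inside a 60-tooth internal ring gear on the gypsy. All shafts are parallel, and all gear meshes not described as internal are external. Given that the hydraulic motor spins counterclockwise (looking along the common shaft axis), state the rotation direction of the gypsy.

the hydraulic motor → shaft 2: driver → idler → driven is 2 external meshes, 2 reversals → CCW.
shaft 2 → the gypsy: internal mesh, same direction → CCW.
2 reversals in total — an even number — so the gypsy turns the same way as the hydraulic motor.

counterclockwise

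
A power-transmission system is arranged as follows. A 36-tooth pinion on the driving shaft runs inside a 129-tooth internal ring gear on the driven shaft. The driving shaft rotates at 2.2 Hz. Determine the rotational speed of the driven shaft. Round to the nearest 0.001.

0.614 Hz

the driving shaft → the driven shaft (internal gear, 129/36): 2.2 ÷ 3.5833 = 0.61395 Hz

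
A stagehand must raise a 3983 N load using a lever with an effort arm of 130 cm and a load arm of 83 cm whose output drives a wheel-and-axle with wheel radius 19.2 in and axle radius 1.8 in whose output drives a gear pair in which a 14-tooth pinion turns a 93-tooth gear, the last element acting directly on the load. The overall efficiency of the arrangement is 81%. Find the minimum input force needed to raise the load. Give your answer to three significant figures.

Lever MA = effort arm / load arm = 130/83 = 1.5663.
Wheel-and-axle MA = R/r = 19.2/1.8 = 10.667.
Gear pair MA = 93/14 = 6.6429.
Combined ideal MA = 1.5663 × 10.667 × 6.6429 = 110.98.
Actual MA = 110.98 × 0.81 = 89.895.
Effort = load / actual MA = 3983 / 89.895 = 44.307 N.

44.3 N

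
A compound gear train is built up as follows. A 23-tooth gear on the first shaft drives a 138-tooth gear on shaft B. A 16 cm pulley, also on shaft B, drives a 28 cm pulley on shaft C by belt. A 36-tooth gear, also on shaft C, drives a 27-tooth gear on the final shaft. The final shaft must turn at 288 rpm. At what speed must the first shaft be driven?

Overall ratio R = 6 × 1.75 × 0.75 = 7.875.
Required input speed = output speed × R = 288 × 7.875 = 2268 rpm.

2268 rpm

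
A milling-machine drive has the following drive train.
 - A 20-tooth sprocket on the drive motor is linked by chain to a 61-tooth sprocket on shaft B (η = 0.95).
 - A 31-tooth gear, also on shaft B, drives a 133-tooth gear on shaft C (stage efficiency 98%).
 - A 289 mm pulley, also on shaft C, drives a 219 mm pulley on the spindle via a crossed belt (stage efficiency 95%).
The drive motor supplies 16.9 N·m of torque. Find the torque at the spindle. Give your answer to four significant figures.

Chain: ratio = 61/20 = 3.05; torque at shaft B = 16.9 × 3.05 × 0.95 = 48.968 N·m.
Gear mesh: ratio = 133/31 = 4.2903; torque at shaft C = 48.968 × 4.2903 × 0.98 = 205.89 N·m.
Belt: ratio = 219/289 = 0.75779; torque at the spindle = 205.89 × 0.75779 × 0.95 = 148.22 N·m.

148.2 N·m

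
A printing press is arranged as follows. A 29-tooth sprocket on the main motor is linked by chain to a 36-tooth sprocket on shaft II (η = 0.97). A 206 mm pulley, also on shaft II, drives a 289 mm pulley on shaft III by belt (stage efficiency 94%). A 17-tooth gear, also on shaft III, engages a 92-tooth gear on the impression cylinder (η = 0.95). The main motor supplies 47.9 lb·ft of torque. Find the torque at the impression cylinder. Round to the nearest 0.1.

Chain: ratio = 36/29 = 1.2414; torque at shaft II = 47.9 × 1.2414 × 0.97 = 57.678 lb·ft.
Belt: ratio = 289/206 = 1.4029; torque at shaft III = 57.678 × 1.4029 × 0.94 = 76.062 lb·ft.
Gear mesh: ratio = 92/17 = 5.4118; torque at the impression cylinder = 76.062 × 5.4118 × 0.95 = 391.05 lb·ft.

391.1 lb·ft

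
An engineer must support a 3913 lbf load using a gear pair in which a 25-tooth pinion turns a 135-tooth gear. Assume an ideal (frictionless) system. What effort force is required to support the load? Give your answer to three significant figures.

725 lbf

Gear pair MA = 135/25 = 5.4.
Effort = load / MA = 3913 / 5.4 = 724.63 lbf.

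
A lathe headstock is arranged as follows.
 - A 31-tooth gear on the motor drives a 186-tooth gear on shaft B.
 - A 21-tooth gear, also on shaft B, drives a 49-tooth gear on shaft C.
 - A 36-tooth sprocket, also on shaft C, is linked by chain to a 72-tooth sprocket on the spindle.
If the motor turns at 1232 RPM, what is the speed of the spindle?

44 RPM

gear mesh 186/31 = 6 → 1232/6 = 205.33 RPM
gear mesh 49/21 = 2.3333 → 205.33/2.3333 = 88 RPM
chain 72/36 = 2 → 88/2 = 44 RPM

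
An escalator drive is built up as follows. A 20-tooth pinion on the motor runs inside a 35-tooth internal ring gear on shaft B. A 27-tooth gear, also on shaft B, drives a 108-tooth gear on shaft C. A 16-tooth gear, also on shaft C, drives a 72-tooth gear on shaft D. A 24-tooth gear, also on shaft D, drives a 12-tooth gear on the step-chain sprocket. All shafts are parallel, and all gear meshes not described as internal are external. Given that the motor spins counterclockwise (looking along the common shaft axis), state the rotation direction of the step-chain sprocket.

clockwise

the motor → shaft B: internal mesh, same direction → CCW.
shaft B → shaft C: external mesh, 1 reversal → CW.
shaft C → shaft D: external mesh, 1 reversal → CCW.
shaft D → the step-chain sprocket: external mesh, 1 reversal → CW.
3 reversals in total — an odd number — so the step-chain sprocket turns opposite to the motor.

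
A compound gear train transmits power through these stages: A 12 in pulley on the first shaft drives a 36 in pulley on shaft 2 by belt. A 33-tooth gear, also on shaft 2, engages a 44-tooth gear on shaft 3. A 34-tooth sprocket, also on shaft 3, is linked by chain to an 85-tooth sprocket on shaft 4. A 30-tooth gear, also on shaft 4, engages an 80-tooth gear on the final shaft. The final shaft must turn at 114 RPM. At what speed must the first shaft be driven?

3040 RPM

Overall ratio R = 3 × 1.3333 × 2.5 × 2.6667 = 26.667.
Required input speed = output speed × R = 114 × 26.667 = 3040 RPM.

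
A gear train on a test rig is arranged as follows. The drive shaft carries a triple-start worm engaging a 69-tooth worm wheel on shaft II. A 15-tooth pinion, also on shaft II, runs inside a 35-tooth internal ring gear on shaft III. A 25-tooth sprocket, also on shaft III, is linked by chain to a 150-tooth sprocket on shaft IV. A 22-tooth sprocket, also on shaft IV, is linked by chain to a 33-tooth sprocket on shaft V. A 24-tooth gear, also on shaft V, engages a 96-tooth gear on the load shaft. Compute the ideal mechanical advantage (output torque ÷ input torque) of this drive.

Each stage contributes driven/driver: worm 69/3 = 23, internal gear 35/15 = 2.3333, chain 150/25 = 6, chain 33/22 = 1.5, gear mesh 96/24 = 4.
Overall: 23 × 2.3333 × 6 × 1.5 × 4 = 1932.

1932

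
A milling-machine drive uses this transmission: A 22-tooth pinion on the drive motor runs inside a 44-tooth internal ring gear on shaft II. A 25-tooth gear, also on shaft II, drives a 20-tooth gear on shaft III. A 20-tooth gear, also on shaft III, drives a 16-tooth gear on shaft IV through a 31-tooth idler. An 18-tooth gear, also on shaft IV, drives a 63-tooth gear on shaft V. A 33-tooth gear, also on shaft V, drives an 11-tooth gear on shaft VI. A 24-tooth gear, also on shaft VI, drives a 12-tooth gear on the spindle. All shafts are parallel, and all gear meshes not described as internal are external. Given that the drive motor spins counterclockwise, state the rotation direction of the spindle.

counterclockwise

the drive motor → shaft II: internal mesh, same direction → CCW.
shaft II → shaft III: external mesh, 1 reversal → CW.
shaft III → shaft IV: driver → idler → driven is 2 external meshes, 2 reversals → CW.
shaft IV → shaft V: external mesh, 1 reversal → CCW.
shaft V → shaft VI: external mesh, 1 reversal → CW.
shaft VI → the spindle: external mesh, 1 reversal → CCW.
6 reversals in total — an even number — so the spindle turns the same way as the drive motor.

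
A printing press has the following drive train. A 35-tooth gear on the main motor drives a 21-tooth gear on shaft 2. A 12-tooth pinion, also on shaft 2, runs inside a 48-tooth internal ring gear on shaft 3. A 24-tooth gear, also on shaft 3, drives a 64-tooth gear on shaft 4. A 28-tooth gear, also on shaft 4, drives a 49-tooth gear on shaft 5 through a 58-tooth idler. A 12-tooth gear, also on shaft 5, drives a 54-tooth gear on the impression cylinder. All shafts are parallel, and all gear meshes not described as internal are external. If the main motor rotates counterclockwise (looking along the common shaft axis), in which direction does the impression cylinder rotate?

clockwise

the main motor → shaft 2: external mesh, 1 reversal → CW.
shaft 2 → shaft 3: internal mesh, same direction → CW.
shaft 3 → shaft 4: external mesh, 1 reversal → CCW.
shaft 4 → shaft 5: driver → idler → driven is 2 external meshes, 2 reversals → CCW.
shaft 5 → the impression cylinder: external mesh, 1 reversal → CW.
5 reversals in total — an odd number — so the impression cylinder turns opposite to the main motor.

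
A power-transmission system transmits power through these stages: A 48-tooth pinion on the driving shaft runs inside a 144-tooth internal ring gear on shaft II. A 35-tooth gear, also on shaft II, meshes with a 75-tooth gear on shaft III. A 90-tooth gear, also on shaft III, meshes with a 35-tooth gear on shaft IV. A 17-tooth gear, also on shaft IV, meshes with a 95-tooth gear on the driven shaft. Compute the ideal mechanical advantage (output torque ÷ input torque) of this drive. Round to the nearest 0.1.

Each stage contributes driven/driver: internal gear 144/48 = 3, gear mesh 75/35 = 2.1429, gear mesh 35/90 = 0.38889, gear mesh 95/17 = 5.5882.
Overall: 3 × 2.1429 × 0.38889 × 5.5882 = 13.971.

14.0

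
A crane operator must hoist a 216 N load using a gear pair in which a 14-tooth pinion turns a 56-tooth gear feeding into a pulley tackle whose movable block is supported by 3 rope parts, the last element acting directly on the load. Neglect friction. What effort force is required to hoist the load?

18 N

Gear pair MA = 56/14 = 4.
Block-and-tackle MA = number of supporting rope parts = 3.
Combined ideal MA = 4 × 3 = 12.
Effort = load / MA = 216 / 12 = 18 N.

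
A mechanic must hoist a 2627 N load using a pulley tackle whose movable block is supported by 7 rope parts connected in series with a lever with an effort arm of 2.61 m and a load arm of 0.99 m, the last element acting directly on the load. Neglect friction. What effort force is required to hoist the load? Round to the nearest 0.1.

142.3 N

Block-and-tackle MA = number of supporting rope parts = 7.
Lever MA = effort arm / load arm = 2.61/0.99 = 2.6364.
Combined ideal MA = 7 × 2.6364 = 18.455.
Effort = load / MA = 2627 / 18.455 = 142.35 N.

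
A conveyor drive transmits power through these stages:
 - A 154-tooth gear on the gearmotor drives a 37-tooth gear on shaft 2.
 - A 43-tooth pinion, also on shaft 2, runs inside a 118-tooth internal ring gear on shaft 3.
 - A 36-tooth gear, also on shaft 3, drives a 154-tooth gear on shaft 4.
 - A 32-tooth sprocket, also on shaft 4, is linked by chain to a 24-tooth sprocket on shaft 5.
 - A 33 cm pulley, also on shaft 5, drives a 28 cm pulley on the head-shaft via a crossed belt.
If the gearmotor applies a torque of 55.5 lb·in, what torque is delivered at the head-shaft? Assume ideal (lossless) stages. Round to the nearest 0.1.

99.6 lb·in

Gear mesh: ratio = 37/154 = 0.24026; torque at shaft 2 = 55.5 × 0.24026 = 13.334 lb·in.
Internal gear: ratio = 118/43 = 2.7442; torque at shaft 3 = 13.334 × 2.7442 = 36.592 lb·in.
Gear mesh: ratio = 154/36 = 4.2778; torque at shaft 4 = 36.592 × 4.2778 = 156.53 lb·in.
Chain: ratio = 24/32 = 0.75; torque at shaft 5 = 156.53 × 0.75 = 117.4 lb·in.
Belt: ratio = 28/33 = 0.84848; torque at the head-shaft = 117.4 × 0.84848 = 99.612 lb·in.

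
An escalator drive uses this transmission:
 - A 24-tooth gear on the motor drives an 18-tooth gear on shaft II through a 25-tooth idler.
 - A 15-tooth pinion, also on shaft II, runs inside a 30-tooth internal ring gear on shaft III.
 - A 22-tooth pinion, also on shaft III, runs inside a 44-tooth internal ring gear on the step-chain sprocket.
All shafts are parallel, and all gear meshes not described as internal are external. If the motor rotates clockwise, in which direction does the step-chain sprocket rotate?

the motor → shaft II: driver → idler → driven is 2 external meshes, 2 reversals → CW.
shaft II → shaft III: internal mesh, same direction → CW.
shaft III → the step-chain sprocket: internal mesh, same direction → CW.
2 reversals in total — an even number — so the step-chain sprocket turns the same way as the motor.

clockwise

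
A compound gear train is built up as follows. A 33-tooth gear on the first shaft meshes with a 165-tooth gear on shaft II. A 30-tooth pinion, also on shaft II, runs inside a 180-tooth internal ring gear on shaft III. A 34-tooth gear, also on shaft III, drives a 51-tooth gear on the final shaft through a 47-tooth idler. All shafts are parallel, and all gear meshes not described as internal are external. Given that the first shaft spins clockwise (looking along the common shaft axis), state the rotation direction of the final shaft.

the first shaft → shaft II: external mesh, 1 reversal → CCW.
shaft II → shaft III: internal mesh, same direction → CCW.
shaft III → the final shaft: driver → idler → driven is 2 external meshes, 2 reversals → CCW.
3 reversals in total — an odd number — so the final shaft turns opposite to the first shaft.

counterclockwise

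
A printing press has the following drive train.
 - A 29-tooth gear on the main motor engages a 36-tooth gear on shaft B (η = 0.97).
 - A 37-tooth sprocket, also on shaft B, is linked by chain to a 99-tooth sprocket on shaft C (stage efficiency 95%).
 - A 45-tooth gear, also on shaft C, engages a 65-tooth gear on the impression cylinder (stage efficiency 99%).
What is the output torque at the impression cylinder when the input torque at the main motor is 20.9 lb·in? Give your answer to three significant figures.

91.5 lb·in

After the gear mesh (36/29): 20.9 × 1.2414 × 0.97 = 25.166 lb·in
After the chain (99/37): 25.166 × 2.6757 × 0.95 = 63.97 lb·in
After the gear mesh (65/45): 63.97 × 1.4444 × 0.99 = 91.478 lb·in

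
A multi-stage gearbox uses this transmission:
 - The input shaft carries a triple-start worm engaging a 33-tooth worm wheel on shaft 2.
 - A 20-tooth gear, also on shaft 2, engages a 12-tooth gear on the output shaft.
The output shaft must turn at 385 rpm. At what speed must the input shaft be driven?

Overall ratio R = 11 × 0.6 = 6.6.
Required input speed = output speed × R = 385 × 6.6 = 2541 rpm.

2541 rpm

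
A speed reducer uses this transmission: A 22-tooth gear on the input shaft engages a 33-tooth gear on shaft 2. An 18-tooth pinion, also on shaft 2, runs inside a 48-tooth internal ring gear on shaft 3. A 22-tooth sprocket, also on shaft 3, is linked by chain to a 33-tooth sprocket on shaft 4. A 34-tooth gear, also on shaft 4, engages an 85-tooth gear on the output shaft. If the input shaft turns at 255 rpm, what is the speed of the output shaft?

Gear mesh: ratio = 33/22 = 1.5, so shaft 2 turns at 255 / 1.5 = 170 rpm.
Internal gear: ratio = 48/18 = 2.6667, so shaft 3 turns at 170 / 2.6667 = 63.75 rpm.
Chain: ratio = 33/22 = 1.5, so shaft 4 turns at 63.75 / 1.5 = 42.5 rpm.
Gear mesh: ratio = 85/34 = 2.5, so the output shaft turns at 42.5 / 2.5 = 17 rpm.

17 rpm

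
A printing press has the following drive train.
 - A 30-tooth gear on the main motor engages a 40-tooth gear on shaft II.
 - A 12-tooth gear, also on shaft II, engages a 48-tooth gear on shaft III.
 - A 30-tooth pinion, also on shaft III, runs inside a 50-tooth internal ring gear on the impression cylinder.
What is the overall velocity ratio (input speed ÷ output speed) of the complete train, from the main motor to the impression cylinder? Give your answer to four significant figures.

Each stage contributes driven/driver: gear mesh 40/30 = 1.3333, gear mesh 48/12 = 4, internal gear 50/30 = 1.6667.
Overall: 1.3333 × 4 × 1.6667 = 8.8889.

8.889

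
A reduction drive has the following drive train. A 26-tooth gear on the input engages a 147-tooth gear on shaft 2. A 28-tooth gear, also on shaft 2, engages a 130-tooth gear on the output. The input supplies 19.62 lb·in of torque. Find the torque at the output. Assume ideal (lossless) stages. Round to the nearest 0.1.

After the gear mesh (147/26): 19.62 × 5.6538 = 110.93 lb·in
After the gear mesh (130/28): 110.93 × 4.6429 = 515.03 lb·in

515.0 lb·in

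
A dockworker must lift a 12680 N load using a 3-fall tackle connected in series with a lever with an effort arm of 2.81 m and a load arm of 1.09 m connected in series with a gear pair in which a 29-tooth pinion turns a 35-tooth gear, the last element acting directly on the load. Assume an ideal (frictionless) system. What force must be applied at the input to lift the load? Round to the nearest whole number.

1358 N

Block-and-tackle MA = number of supporting rope parts = 3.
Lever MA = effort arm / load arm = 2.81/1.09 = 2.578.
Gear pair MA = 35/29 = 1.2069.
Combined ideal MA = 3 × 2.578 × 1.2069 = 9.3341.
Effort = load / MA = 12680 / 9.3341 = 1358.5 N.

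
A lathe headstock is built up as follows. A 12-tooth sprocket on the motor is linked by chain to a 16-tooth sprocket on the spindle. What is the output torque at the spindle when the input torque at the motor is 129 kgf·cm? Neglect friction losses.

After the chain (16/12): 129 × 1.3333 = 172 kgf·cm

172 kgf·cm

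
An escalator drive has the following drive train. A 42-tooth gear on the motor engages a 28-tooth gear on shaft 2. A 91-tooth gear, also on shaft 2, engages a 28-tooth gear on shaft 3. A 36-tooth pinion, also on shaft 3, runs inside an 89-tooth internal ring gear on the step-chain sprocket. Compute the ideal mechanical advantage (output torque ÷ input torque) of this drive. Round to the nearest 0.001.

0.507

Each stage contributes driven/driver: gear mesh 28/42 = 0.66667, gear mesh 28/91 = 0.30769, internal gear 89/36 = 2.4722.
Overall: 0.66667 × 0.30769 × 2.4722 = 0.50712.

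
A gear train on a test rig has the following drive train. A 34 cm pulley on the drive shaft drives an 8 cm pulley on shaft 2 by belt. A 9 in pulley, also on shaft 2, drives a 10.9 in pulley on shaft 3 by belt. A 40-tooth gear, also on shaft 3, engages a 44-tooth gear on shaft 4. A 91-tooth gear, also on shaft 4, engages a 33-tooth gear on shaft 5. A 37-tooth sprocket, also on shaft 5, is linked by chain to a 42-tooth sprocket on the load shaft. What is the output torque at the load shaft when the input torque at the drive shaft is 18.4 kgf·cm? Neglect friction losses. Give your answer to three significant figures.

Belt: ratio = 8/34 = 0.23529; torque at shaft 2 = 18.4 × 0.23529 = 4.3294 kgf·cm.
Belt: ratio = 10.9/9 = 1.2111; torque at shaft 3 = 4.3294 × 1.2111 = 5.2434 kgf·cm.
Gear mesh: ratio = 44/40 = 1.1; torque at shaft 4 = 5.2434 × 1.1 = 5.7677 kgf·cm.
Gear mesh: ratio = 33/91 = 0.36264; torque at shaft 5 = 5.7677 × 0.36264 = 2.0916 kgf·cm.
Chain: ratio = 42/37 = 1.1351; torque at the load shaft = 2.0916 × 1.1351 = 2.3742 kgf·cm.

2.37 kgf·cm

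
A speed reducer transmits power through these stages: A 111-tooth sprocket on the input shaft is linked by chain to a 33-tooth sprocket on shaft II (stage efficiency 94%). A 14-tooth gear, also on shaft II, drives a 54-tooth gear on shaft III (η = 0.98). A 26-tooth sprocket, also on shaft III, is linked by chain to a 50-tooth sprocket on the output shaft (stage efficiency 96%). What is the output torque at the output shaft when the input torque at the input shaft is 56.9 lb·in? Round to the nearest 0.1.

111.0 lb·in

After the chain (33/111): 56.9 × 0.2973 × 0.94 = 15.901 lb·in
After the gear mesh (54/14): 15.901 × 3.8571 × 0.98 = 60.107 lb·in
After the chain (50/26): 60.107 × 1.9231 × 0.96 = 110.97 lb·in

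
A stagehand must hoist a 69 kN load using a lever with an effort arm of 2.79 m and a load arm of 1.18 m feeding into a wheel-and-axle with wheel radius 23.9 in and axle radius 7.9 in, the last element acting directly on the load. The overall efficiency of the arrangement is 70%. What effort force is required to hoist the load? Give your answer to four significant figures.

13.78 kN

Lever MA = effort arm / load arm = 2.79/1.18 = 2.3644.
Wheel-and-axle MA = R/r = 23.9/7.9 = 3.0253.
Combined ideal MA = 2.3644 × 3.0253 = 7.1531.
Actual MA = 7.1531 × 0.70 = 5.0072.
Effort = load / actual MA = 69 / 5.0072 = 13.78 kN.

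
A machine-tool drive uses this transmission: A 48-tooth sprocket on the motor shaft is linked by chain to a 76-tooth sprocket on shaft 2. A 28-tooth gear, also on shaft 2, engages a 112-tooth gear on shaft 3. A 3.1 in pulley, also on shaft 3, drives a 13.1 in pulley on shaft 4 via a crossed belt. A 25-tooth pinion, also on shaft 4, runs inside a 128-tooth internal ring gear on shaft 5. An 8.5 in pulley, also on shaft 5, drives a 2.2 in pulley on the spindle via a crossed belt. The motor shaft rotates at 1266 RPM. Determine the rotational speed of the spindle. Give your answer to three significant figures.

Chain: ratio = 76/48 = 1.5833, so shaft 2 turns at 1266 / 1.5833 = 799.58 RPM.
Gear mesh: ratio = 112/28 = 4, so shaft 3 turns at 799.58 / 4 = 199.89 RPM.
Belt: ratio = 13.1/3.1 = 4.2258, so shaft 4 turns at 199.89 / 4.2258 = 47.303 RPM.
Internal gear: ratio = 128/25 = 5.12, so shaft 5 turns at 47.303 / 5.12 = 9.2389 RPM.
Belt: ratio = 2.2/8.5 = 0.25882, so the spindle turns at 9.2389 / 0.25882 = 35.696 RPM.

35.7 RPM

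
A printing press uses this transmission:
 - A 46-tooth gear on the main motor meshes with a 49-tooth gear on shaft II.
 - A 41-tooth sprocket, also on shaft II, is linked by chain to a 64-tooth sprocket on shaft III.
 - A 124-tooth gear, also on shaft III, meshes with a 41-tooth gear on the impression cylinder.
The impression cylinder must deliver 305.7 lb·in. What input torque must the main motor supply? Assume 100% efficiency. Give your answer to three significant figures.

Overall ratio R = 1.0652 × 1.561 × 0.33065 = 0.54979.
Input torque = output torque / R = 305.7 / 0.54979 = 556.03 lb·in.

556 lb·in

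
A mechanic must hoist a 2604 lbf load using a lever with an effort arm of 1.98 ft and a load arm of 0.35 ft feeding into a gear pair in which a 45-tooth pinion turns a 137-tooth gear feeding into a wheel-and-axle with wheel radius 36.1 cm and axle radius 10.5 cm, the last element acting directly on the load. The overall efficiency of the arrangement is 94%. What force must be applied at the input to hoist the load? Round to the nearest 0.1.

Lever MA = effort arm / load arm = 1.98/0.35 = 5.6571.
Gear pair MA = 137/45 = 3.0444.
Wheel-and-axle MA = R/r = 36.1/10.5 = 3.4381.
Combined ideal MA = 5.6571 × 3.0444 × 3.4381 = 59.214.
Actual MA = 59.214 × 0.94 = 55.661.
Effort = load / actual MA = 2604 / 55.661 = 46.783 lbf.

46.8 lbf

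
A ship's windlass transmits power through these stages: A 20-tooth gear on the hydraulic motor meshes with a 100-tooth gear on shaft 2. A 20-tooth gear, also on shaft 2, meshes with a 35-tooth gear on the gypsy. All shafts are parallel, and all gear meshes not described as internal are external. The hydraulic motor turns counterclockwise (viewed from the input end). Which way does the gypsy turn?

the hydraulic motor → shaft 2: external mesh, 1 reversal → CW.
shaft 2 → the gypsy: external mesh, 1 reversal → CCW.
2 reversals in total — an even number — so the gypsy turns the same way as the hydraulic motor.

counterclockwise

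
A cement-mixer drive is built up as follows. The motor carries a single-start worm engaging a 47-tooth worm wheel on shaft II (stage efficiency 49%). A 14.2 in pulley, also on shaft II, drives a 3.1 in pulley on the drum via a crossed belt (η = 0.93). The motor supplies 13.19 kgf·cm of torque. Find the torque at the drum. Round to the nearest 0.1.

Worm: ratio = 47/1 = 47; torque at shaft II = 13.19 × 47 × 0.49 = 303.77 kgf·cm.
Belt: ratio = 3.1/14.2 = 0.21831; torque at the drum = 303.77 × 0.21831 × 0.93 = 61.673 kgf·cm.

61.7 kgf·cm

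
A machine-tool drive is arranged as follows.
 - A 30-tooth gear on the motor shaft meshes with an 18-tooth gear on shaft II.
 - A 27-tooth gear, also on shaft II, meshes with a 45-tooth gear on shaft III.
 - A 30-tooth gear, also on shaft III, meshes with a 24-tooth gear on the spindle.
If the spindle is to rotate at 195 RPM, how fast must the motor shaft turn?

156 RPM

Overall ratio R = 0.6 × 1.6667 × 0.8 = 0.8.
Required input speed = output speed × R = 195 × 0.8 = 156 RPM.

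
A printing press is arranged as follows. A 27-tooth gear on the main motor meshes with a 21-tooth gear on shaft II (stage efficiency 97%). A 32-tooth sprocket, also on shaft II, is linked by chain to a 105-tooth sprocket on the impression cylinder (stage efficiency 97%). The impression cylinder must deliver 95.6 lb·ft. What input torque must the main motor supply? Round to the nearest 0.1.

39.8 lb·ft

Overall ratio R = 0.77778 × 3.2812 = 2.5521; overall efficiency η = 0.97 × 0.97 = 0.9409.
Input torque = output torque / (R × η) = 95.6 / (2.5521 × 0.9409) = 39.813 lb·ft.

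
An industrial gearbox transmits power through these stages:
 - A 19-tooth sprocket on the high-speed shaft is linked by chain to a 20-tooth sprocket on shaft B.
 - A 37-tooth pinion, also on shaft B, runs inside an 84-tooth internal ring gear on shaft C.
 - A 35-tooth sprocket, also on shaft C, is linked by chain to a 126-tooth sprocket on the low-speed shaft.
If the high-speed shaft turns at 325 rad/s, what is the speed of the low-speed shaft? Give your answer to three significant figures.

37.8 rad/s

chain 20/19 = 1.0526 → 325/1.0526 = 308.75 rad/s
internal gear 84/37 = 2.2703 → 308.75/2.2703 = 136 rad/s
chain 126/35 = 3.6 → 136/3.6 = 37.777 rad/s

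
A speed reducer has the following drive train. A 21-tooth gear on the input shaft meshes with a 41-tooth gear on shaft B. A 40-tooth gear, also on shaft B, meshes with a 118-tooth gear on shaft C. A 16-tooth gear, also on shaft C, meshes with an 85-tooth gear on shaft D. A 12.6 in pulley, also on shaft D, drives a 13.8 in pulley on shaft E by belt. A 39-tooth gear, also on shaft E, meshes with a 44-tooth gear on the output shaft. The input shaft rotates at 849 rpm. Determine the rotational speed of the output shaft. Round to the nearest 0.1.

gear mesh 41/21 = 1.9524 → 849/1.9524 = 434.85 rpm
gear mesh 118/40 = 2.95 → 434.85/2.95 = 147.41 rpm
gear mesh 85/16 = 5.3125 → 147.41/5.3125 = 27.747 rpm
belt 13.8/12.6 = 1.0952 → 27.747/1.0952 = 25.335 rpm
gear mesh 44/39 = 1.1282 → 25.335/1.1282 = 22.456 rpm

22.5 rpm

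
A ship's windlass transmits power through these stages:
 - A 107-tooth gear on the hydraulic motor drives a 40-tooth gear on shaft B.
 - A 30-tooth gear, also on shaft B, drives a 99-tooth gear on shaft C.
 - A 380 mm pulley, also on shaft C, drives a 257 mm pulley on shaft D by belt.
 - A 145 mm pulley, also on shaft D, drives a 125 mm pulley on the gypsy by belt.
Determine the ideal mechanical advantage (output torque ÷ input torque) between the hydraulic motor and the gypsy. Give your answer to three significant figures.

Each stage contributes driven/driver: gear mesh 40/107 = 0.37383, gear mesh 99/30 = 3.3, belt 257/380 = 0.67632, belt 125/145 = 0.86207.
Overall: 0.37383 × 3.3 × 0.67632 × 0.86207 = 0.71925.

0.719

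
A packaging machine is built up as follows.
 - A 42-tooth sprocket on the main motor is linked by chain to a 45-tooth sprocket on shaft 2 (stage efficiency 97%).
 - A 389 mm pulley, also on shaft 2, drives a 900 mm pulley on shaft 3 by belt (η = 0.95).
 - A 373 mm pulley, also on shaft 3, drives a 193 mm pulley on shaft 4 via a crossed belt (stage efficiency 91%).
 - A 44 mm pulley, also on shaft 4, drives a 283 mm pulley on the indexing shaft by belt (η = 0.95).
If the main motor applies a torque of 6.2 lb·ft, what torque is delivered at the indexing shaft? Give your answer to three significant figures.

40.7 lb·ft

Chain: ratio = 45/42 = 1.0714; torque at shaft 2 = 6.2 × 1.0714 × 0.97 = 6.4436 lb·ft.
Belt: ratio = 900/389 = 2.3136; torque at shaft 3 = 6.4436 × 2.3136 × 0.95 = 14.163 lb·ft.
Belt: ratio = 193/373 = 0.51743; torque at shaft 4 = 14.163 × 0.51743 × 0.91 = 6.6686 lb·ft.
Belt: ratio = 283/44 = 6.4318; torque at the indexing shaft = 6.6686 × 6.4318 × 0.95 = 40.747 lb·ft.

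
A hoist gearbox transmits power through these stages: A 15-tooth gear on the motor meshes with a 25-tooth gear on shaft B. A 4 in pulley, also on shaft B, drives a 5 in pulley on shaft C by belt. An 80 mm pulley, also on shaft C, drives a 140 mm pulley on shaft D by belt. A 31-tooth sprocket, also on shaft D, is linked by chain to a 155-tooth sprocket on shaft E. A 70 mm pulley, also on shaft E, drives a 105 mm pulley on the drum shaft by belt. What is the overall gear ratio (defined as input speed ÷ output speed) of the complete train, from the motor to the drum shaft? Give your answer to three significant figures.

Each stage contributes driven/driver: gear mesh 25/15 = 1.6667, belt 5/4 = 1.25, belt 140/80 = 1.75, chain 155/31 = 5, belt 105/70 = 1.5.
Overall: 1.6667 × 1.25 × 1.75 × 5 × 1.5 = 27.344.

27.3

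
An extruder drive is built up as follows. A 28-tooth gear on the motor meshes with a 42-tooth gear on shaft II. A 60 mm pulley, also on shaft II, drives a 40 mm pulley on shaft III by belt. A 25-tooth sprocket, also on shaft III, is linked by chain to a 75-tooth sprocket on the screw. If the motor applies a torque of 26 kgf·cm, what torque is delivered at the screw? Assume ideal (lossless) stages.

78 kgf·cm

After the gear mesh (42/28): 26 × 1.5 = 39 kgf·cm
After the belt (40/60): 39 × 0.66667 = 26 kgf·cm
After the chain (75/25): 26 × 3 = 78 kgf·cm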